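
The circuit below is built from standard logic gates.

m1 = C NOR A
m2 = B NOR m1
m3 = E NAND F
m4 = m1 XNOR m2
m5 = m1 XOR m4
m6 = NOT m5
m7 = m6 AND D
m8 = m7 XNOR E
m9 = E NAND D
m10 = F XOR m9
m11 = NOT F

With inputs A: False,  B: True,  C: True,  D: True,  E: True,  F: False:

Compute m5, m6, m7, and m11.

m5 = True; m6 = False; m7 = False; m11 = True

m1 = C NOR A = True NOR False = False
m2 = B NOR m1 = True NOR False = False
m4 = m1 XNOR m2 = False XNOR False = True
m5 = m1 XOR m4 = False XOR True = True
m6 = NOT m5 = NOT True = False
m7 = m6 AND D = False AND True = False
m11 = NOT F = NOT False = True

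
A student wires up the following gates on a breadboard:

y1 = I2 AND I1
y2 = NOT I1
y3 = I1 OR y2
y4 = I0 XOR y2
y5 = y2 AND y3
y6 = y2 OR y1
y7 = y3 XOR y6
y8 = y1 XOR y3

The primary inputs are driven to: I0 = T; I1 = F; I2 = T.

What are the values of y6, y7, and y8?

y6 = T, y7 = F, y8 = T

y1 = I2 AND I1 = T AND F = F
y2 = NOT I1 = NOT F = T
y3 = I1 OR y2 = F OR T = T
y6 = y2 OR y1 = T OR F = T
y7 = y3 XOR y6 = T XOR T = F
y8 = y1 XOR y3 = F XOR T = T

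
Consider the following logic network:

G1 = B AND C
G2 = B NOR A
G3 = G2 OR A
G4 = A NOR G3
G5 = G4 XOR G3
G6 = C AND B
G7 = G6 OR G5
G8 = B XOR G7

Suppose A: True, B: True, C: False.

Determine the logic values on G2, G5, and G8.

G2 = B NOR A = True NOR True = False
G3 = G2 OR A = False OR True = True
G4 = A NOR G3 = True NOR True = False
G5 = G4 XOR G3 = False XOR True = True
G6 = C AND B = False AND True = False
G7 = G6 OR G5 = False OR True = True
G8 = B XOR G7 = True XOR True = False

G2 = False; G5 = True; G8 = False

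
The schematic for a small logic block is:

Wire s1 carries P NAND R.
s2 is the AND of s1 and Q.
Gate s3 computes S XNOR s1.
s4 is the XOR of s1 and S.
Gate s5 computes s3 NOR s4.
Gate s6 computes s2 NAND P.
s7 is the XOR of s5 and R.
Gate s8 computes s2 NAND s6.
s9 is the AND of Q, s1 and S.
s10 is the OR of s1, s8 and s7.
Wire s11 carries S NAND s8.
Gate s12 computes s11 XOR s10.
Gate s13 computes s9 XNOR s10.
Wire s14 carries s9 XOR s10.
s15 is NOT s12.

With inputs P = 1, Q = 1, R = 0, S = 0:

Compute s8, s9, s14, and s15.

s1 = P NAND R = 1 NAND 0 = 1
s2 = s1 AND Q = 1 AND 1 = 1
s3 = S XNOR s1 = 0 XNOR 1 = 0
s4 = s1 XOR S = 1 XOR 0 = 1
s5 = s3 NOR s4 = 0 NOR 1 = 0
s6 = s2 NAND P = 1 NAND 1 = 0
s7 = s5 XOR R = 0 XOR 0 = 0
s8 = s2 NAND s6 = 1 NAND 0 = 1
s9 = Q AND s1 AND S = 1 AND 1 AND 0 = 0
s10 = s1 OR s8 OR s7 = 1 OR 1 OR 0 = 1
s11 = S NAND s8 = 0 NAND 1 = 1
s12 = s11 XOR s10 = 1 XOR 1 = 0
s14 = s9 XOR s10 = 0 XOR 1 = 1
s15 = NOT s12 = NOT 0 = 1

s8 = 1, s9 = 0, s14 = 1, s15 = 1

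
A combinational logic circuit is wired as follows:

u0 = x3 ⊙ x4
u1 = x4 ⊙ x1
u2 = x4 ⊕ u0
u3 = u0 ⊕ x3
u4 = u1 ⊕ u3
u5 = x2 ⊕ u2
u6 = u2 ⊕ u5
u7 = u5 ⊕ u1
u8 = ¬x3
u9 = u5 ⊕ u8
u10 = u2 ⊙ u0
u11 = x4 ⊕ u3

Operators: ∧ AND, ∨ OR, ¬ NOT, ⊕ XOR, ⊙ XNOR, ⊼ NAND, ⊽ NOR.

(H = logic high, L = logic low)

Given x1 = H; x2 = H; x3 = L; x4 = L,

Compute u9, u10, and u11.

u0 = x3 XNOR x4 = L XNOR L = H
u2 = x4 XOR u0 = L XOR H = H
u3 = u0 XOR x3 = H XOR L = H
u5 = x2 XOR u2 = H XOR H = L
u8 = NOT x3 = NOT L = H
u9 = u5 XOR u8 = L XOR H = H
u10 = u2 XNOR u0 = H XNOR H = H
u11 = x4 XOR u3 = L XOR H = H

u9 = H, u10 = H, u11 = H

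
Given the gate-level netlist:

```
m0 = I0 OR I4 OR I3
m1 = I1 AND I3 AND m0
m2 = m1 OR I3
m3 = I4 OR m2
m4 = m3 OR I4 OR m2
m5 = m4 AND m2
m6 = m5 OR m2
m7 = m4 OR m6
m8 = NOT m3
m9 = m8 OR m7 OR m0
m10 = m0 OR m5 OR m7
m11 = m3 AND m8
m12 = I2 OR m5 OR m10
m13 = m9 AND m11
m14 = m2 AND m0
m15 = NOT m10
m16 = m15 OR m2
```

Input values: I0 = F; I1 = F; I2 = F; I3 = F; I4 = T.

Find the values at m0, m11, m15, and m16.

m0 = T  m11 = F  m15 = F  m16 = F

m0 = I0 OR I4 OR I3 = F OR T OR F = T
m1 = I1 AND I3 AND m0 = F AND F AND T = F
m2 = m1 OR I3 = F OR F = F
m3 = I4 OR m2 = T OR F = T
m4 = m3 OR I4 OR m2 = T OR T OR F = T
m5 = m4 AND m2 = T AND F = F
m6 = m5 OR m2 = F OR F = F
m7 = m4 OR m6 = T OR F = T
m8 = NOT m3 = NOT T = F
m10 = m0 OR m5 OR m7 = T OR F OR T = T
m11 = m3 AND m8 = T AND F = F
m15 = NOT m10 = NOT T = F
m16 = m15 OR m2 = F OR F = F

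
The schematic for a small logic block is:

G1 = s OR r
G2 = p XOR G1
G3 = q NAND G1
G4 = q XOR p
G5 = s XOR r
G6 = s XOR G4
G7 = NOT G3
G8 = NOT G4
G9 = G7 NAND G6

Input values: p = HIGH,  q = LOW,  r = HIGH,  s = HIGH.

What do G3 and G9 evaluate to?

G3 = HIGH, G9 = HIGH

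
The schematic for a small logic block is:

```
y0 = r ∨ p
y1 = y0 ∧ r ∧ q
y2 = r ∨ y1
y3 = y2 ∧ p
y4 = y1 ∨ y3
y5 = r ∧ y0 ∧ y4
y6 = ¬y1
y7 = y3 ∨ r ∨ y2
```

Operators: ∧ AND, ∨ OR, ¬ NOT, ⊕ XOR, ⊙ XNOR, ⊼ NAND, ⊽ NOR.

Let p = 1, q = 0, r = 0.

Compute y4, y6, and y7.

y4 = 0, y6 = 1, y7 = 0

y0 = r OR p = 0 OR 1 = 1
y1 = y0 AND r AND q = 1 AND 0 AND 0 = 0
y2 = r OR y1 = 0 OR 0 = 0
y3 = y2 AND p = 0 AND 1 = 0
y4 = y1 OR y3 = 0 OR 0 = 0
y6 = NOT y1 = NOT 0 = 1
y7 = y3 OR r OR y2 = 0 OR 0 OR 0 = 0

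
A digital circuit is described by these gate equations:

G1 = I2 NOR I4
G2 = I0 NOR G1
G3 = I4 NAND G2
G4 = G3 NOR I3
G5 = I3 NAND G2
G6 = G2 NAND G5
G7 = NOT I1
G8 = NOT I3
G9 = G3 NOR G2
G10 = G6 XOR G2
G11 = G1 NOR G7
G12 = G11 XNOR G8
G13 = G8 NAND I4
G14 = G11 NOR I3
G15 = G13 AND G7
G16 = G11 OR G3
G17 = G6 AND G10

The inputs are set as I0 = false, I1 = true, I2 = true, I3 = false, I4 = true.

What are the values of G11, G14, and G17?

G1 = I2 NOR I4 = true NOR true = false
G2 = I0 NOR G1 = false NOR false = true
G5 = I3 NAND G2 = false NAND true = true
G6 = G2 NAND G5 = true NAND true = false
G7 = NOT I1 = NOT true = false
G10 = G6 XOR G2 = false XOR true = true
G11 = G1 NOR G7 = false NOR false = true
G14 = G11 NOR I3 = true NOR false = false
G17 = G6 AND G10 = false AND true = false

G11 = true  G14 = false  G17 = false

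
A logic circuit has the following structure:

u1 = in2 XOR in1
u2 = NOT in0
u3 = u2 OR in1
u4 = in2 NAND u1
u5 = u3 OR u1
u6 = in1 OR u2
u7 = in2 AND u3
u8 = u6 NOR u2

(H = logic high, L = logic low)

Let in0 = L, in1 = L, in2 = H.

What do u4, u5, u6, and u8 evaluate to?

u4 = L  u5 = H  u6 = H  u8 = L

u1 = in2 XOR in1 = H XOR L = H
u2 = NOT in0 = NOT L = H
u3 = u2 OR in1 = H OR L = H
u4 = in2 NAND u1 = H NAND H = L
u5 = u3 OR u1 = H OR H = H
u6 = in1 OR u2 = L OR H = H
u8 = u6 NOR u2 = H NOR H = L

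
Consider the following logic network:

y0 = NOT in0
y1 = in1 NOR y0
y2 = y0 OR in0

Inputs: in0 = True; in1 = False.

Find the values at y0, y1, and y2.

y0 = False; y1 = True; y2 = True

y0 = NOT in0 = NOT True = False
y1 = in1 NOR y0 = False NOR False = True
y2 = y0 OR in0 = False OR True = True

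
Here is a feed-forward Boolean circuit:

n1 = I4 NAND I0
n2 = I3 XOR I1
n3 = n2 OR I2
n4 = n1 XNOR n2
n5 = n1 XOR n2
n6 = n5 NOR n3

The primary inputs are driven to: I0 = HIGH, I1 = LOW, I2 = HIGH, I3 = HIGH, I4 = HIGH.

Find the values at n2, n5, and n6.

n2 = HIGH, n5 = HIGH, n6 = LOW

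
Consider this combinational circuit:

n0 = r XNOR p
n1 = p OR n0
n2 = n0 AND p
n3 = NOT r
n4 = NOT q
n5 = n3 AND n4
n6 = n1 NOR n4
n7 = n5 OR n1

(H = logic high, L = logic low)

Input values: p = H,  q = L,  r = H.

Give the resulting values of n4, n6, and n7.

n0 = r XNOR p = H XNOR H = H
n1 = p OR n0 = H OR H = H
n3 = NOT r = NOT H = L
n4 = NOT q = NOT L = H
n5 = n3 AND n4 = L AND H = L
n6 = n1 NOR n4 = H NOR H = L
n7 = n5 OR n1 = L OR H = H

n4 = H; n6 = L; n7 = H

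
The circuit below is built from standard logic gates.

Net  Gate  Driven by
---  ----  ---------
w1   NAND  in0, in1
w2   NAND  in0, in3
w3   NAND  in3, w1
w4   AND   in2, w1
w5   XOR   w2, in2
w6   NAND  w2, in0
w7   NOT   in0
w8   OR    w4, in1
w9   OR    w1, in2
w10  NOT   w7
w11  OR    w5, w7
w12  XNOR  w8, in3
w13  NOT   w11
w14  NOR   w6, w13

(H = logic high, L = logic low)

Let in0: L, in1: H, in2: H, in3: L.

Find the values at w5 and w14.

w5 = L  w14 = L

w2 = in0 NAND in3 = L NAND L = H
w5 = w2 XOR in2 = H XOR H = L
w6 = w2 NAND in0 = H NAND L = H
w7 = NOT in0 = NOT L = H
w11 = w5 OR w7 = L OR H = H
w13 = NOT w11 = NOT H = L
w14 = w6 NOR w13 = H NOR L = L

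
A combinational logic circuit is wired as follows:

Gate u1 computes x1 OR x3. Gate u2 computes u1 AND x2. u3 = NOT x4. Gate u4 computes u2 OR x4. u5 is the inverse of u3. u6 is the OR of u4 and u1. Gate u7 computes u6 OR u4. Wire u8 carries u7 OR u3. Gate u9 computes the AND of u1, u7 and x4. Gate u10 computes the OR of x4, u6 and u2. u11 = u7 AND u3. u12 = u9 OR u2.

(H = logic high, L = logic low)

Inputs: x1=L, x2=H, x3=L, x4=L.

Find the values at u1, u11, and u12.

u1 = L, u11 = L, u12 = L

u1 = x1 OR x3 = L OR L = L
u2 = u1 AND x2 = L AND H = L
u3 = NOT x4 = NOT L = H
u4 = u2 OR x4 = L OR L = L
u6 = u4 OR u1 = L OR L = L
u7 = u6 OR u4 = L OR L = L
u9 = u1 AND u7 AND x4 = L AND L AND L = L
u11 = u7 AND u3 = L AND H = L
u12 = u9 OR u2 = L OR L = L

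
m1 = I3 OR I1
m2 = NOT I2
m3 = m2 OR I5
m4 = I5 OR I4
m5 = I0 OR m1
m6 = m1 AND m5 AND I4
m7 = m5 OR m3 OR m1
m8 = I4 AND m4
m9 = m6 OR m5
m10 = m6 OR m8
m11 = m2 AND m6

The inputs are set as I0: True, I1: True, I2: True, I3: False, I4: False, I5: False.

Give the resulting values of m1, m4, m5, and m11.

m1 = True; m4 = False; m5 = True; m11 = False

m1 = I3 OR I1 = False OR True = True
m2 = NOT I2 = NOT True = False
m4 = I5 OR I4 = False OR False = False
m5 = I0 OR m1 = True OR True = True
m6 = m1 AND m5 AND I4 = True AND True AND False = False
m11 = m2 AND m6 = False AND False = False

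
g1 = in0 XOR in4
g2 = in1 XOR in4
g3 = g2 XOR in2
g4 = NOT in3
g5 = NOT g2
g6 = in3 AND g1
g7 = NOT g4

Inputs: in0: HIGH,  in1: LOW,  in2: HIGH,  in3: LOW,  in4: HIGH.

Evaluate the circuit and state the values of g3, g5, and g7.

g3 = LOW  g5 = LOW  g7 = LOW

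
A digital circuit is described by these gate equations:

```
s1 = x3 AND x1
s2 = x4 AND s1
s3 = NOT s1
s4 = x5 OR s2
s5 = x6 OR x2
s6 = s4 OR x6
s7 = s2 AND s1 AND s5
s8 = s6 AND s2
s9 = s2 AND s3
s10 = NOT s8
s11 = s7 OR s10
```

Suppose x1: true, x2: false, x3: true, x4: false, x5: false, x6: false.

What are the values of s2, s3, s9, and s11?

s2 = false  s3 = false  s9 = false  s11 = true

s1 = x3 AND x1 = true AND true = true
s2 = x4 AND s1 = false AND true = false
s3 = NOT s1 = NOT true = false
s4 = x5 OR s2 = false OR false = false
s5 = x6 OR x2 = false OR false = false
s6 = s4 OR x6 = false OR false = false
s7 = s2 AND s1 AND s5 = false AND true AND false = false
s8 = s6 AND s2 = false AND false = false
s9 = s2 AND s3 = false AND false = false
s10 = NOT s8 = NOT false = true
s11 = s7 OR s10 = false OR true = true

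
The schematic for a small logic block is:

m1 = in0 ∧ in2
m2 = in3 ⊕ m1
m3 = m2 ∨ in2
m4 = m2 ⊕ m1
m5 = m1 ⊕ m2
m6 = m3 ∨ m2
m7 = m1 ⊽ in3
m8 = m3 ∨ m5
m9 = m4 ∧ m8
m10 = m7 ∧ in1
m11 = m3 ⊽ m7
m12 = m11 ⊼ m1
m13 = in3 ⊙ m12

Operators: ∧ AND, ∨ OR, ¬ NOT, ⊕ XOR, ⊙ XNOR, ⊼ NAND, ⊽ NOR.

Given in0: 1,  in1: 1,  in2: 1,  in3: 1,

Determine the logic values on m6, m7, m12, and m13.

m1 = in0 AND in2 = 1 AND 1 = 1
m2 = in3 XOR m1 = 1 XOR 1 = 0
m3 = m2 OR in2 = 0 OR 1 = 1
m6 = m3 OR m2 = 1 OR 0 = 1
m7 = m1 NOR in3 = 1 NOR 1 = 0
m11 = m3 NOR m7 = 1 NOR 0 = 0
m12 = m11 NAND m1 = 0 NAND 1 = 1
m13 = in3 XNOR m12 = 1 XNOR 1 = 1

m6 = 1, m7 = 0, m12 = 1, m13 = 1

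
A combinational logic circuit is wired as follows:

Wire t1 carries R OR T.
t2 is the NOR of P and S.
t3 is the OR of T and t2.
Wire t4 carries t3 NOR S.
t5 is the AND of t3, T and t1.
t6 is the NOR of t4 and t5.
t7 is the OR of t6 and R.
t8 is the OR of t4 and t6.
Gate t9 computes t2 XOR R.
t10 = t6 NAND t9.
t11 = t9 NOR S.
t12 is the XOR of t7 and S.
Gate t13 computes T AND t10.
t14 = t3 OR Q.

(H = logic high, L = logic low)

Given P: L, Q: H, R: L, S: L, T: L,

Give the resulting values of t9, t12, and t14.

t1 = R OR T = L OR L = L
t2 = P NOR S = L NOR L = H
t3 = T OR t2 = L OR H = H
t4 = t3 NOR S = H NOR L = L
t5 = t3 AND T AND t1 = H AND L AND L = L
t6 = t4 NOR t5 = L NOR L = H
t7 = t6 OR R = H OR L = H
t9 = t2 XOR R = H XOR L = H
t12 = t7 XOR S = H XOR L = H
t14 = t3 OR Q = H OR H = H

t9 = H  t12 = H  t14 = H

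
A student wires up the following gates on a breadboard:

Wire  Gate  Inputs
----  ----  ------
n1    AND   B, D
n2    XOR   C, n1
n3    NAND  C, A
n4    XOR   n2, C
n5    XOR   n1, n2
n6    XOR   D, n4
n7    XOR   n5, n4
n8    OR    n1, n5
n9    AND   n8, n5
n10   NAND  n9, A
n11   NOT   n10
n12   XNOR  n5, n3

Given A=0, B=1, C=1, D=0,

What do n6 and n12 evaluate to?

n1 = B AND D = 1 AND 0 = 0
n2 = C XOR n1 = 1 XOR 0 = 1
n3 = C NAND A = 1 NAND 0 = 1
n4 = n2 XOR C = 1 XOR 1 = 0
n5 = n1 XOR n2 = 0 XOR 1 = 1
n6 = D XOR n4 = 0 XOR 0 = 0
n12 = n5 XNOR n3 = 1 XNOR 1 = 1

n6 = 0, n12 = 1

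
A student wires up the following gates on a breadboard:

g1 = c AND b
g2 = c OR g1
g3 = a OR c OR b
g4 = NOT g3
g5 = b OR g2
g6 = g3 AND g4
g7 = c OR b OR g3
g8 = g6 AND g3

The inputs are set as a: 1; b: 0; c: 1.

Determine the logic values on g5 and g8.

g1 = c AND b = 1 AND 0 = 0
g2 = c OR g1 = 1 OR 0 = 1
g3 = a OR c OR b = 1 OR 1 OR 0 = 1
g4 = NOT g3 = NOT 1 = 0
g5 = b OR g2 = 0 OR 1 = 1
g6 = g3 AND g4 = 1 AND 0 = 0
g8 = g6 AND g3 = 0 AND 1 = 0

g5 = 1, g8 = 0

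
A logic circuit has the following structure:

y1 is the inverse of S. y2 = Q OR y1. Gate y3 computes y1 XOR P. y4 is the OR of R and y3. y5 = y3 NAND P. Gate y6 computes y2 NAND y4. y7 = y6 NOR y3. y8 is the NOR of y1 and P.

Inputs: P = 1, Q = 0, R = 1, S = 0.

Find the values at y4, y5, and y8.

y4 = 1; y5 = 1; y8 = 0

y1 = NOT S = NOT 0 = 1
y3 = y1 XOR P = 1 XOR 1 = 0
y4 = R OR y3 = 1 OR 0 = 1
y5 = y3 NAND P = 0 NAND 1 = 1
y8 = y1 NOR P = 1 NOR 1 = 0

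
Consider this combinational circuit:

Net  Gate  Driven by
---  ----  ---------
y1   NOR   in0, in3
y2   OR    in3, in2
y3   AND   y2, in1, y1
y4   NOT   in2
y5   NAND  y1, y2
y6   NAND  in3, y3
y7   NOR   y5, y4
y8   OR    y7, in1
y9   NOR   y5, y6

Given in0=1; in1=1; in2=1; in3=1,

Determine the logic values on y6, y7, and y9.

y1 = in0 NOR in3 = 1 NOR 1 = 0
y2 = in3 OR in2 = 1 OR 1 = 1
y3 = y2 AND in1 AND y1 = 1 AND 1 AND 0 = 0
y4 = NOT in2 = NOT 1 = 0
y5 = y1 NAND y2 = 0 NAND 1 = 1
y6 = in3 NAND y3 = 1 NAND 0 = 1
y7 = y5 NOR y4 = 1 NOR 0 = 0
y9 = y5 NOR y6 = 1 NOR 1 = 0

y6 = 1, y7 = 0, y9 = 0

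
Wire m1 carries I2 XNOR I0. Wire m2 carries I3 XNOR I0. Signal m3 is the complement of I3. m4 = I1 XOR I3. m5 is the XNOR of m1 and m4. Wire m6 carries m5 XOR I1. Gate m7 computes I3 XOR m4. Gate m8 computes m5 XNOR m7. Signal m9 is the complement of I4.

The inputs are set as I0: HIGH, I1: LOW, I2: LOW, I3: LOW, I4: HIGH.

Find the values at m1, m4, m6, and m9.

m1 = I2 XNOR I0 = LOW XNOR HIGH = LOW
m4 = I1 XOR I3 = LOW XOR LOW = LOW
m5 = m1 XNOR m4 = LOW XNOR LOW = HIGH
m6 = m5 XOR I1 = HIGH XOR LOW = HIGH
m9 = NOT I4 = NOT HIGH = LOW

m1 = LOW, m4 = LOW, m6 = HIGH, m9 = LOW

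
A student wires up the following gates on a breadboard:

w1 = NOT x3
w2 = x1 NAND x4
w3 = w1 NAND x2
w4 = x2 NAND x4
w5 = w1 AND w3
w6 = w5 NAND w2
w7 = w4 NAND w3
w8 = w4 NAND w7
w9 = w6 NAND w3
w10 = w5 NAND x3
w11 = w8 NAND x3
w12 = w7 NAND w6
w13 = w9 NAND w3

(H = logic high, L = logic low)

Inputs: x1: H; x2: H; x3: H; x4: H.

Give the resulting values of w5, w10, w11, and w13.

w1 = NOT x3 = NOT H = L
w2 = x1 NAND x4 = H NAND H = L
w3 = w1 NAND x2 = L NAND H = H
w4 = x2 NAND x4 = H NAND H = L
w5 = w1 AND w3 = L AND H = L
w6 = w5 NAND w2 = L NAND L = H
w7 = w4 NAND w3 = L NAND H = H
w8 = w4 NAND w7 = L NAND H = H
w9 = w6 NAND w3 = H NAND H = L
w10 = w5 NAND x3 = L NAND H = H
w11 = w8 NAND x3 = H NAND H = L
w13 = w9 NAND w3 = L NAND H = H

w5 = L, w10 = H, w11 = L, w13 = H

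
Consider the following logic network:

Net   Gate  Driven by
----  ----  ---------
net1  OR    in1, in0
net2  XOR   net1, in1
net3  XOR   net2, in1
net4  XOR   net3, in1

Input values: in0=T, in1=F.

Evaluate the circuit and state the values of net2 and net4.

net1 = in1 OR in0 = F OR T = T
net2 = net1 XOR in1 = T XOR F = T
net3 = net2 XOR in1 = T XOR F = T
net4 = net3 XOR in1 = T XOR F = T

net2 = T; net4 = T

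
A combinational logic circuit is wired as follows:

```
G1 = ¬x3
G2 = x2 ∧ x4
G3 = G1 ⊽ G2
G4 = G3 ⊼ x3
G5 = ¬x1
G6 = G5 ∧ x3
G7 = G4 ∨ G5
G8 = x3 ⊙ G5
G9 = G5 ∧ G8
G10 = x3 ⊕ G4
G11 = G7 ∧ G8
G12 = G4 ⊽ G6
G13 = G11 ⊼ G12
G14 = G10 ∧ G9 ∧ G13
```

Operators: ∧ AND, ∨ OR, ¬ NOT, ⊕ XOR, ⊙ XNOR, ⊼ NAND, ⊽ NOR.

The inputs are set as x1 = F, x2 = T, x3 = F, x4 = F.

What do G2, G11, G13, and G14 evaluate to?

G1 = NOT x3 = NOT F = T
G2 = x2 AND x4 = T AND F = F
G3 = G1 NOR G2 = T NOR F = F
G4 = G3 NAND x3 = F NAND F = T
G5 = NOT x1 = NOT F = T
G6 = G5 AND x3 = T AND F = F
G7 = G4 OR G5 = T OR T = T
G8 = x3 XNOR G5 = F XNOR T = F
G9 = G5 AND G8 = T AND F = F
G10 = x3 XOR G4 = F XOR T = T
G11 = G7 AND G8 = T AND F = F
G12 = G4 NOR G6 = T NOR F = F
G13 = G11 NAND G12 = F NAND F = T
G14 = G10 AND G9 AND G13 = T AND F AND T = F

G2 = F; G11 = F; G13 = T; G14 = F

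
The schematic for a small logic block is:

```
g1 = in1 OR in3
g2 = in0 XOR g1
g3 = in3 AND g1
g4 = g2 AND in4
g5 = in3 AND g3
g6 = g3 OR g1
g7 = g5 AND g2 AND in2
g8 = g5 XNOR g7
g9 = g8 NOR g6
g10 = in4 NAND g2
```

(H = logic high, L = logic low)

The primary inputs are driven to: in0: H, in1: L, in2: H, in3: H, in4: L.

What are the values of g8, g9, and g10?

g1 = in1 OR in3 = L OR H = H
g2 = in0 XOR g1 = H XOR H = L
g3 = in3 AND g1 = H AND H = H
g5 = in3 AND g3 = H AND H = H
g6 = g3 OR g1 = H OR H = H
g7 = g5 AND g2 AND in2 = H AND L AND H = L
g8 = g5 XNOR g7 = H XNOR L = L
g9 = g8 NOR g6 = L NOR H = L
g10 = in4 NAND g2 = L NAND L = H

g8 = L  g9 = L  g10 = H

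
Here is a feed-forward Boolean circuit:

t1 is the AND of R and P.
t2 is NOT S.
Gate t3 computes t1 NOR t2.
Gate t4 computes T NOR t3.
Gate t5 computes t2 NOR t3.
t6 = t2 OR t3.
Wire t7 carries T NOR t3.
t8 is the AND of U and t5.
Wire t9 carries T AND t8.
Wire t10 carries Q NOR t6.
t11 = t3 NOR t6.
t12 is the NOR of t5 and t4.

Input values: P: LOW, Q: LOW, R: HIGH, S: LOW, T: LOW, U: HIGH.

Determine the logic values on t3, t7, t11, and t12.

t1 = R AND P = HIGH AND LOW = LOW
t2 = NOT S = NOT LOW = HIGH
t3 = t1 NOR t2 = LOW NOR HIGH = LOW
t4 = T NOR t3 = LOW NOR LOW = HIGH
t5 = t2 NOR t3 = HIGH NOR LOW = LOW
t6 = t2 OR t3 = HIGH OR LOW = HIGH
t7 = T NOR t3 = LOW NOR LOW = HIGH
t11 = t3 NOR t6 = LOW NOR HIGH = LOW
t12 = t5 NOR t4 = LOW NOR HIGH = LOW

t3 = LOW; t7 = HIGH; t11 = LOW; t12 = LOW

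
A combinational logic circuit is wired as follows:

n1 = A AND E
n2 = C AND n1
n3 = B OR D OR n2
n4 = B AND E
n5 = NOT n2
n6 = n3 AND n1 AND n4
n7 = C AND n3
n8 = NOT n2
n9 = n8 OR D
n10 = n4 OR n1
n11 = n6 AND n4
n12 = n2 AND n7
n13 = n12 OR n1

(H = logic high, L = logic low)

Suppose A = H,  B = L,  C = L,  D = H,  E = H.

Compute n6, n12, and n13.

n1 = A AND E = H AND H = H
n2 = C AND n1 = L AND H = L
n3 = B OR D OR n2 = L OR H OR L = H
n4 = B AND E = L AND H = L
n6 = n3 AND n1 AND n4 = H AND H AND L = L
n7 = C AND n3 = L AND H = L
n12 = n2 AND n7 = L AND L = L
n13 = n12 OR n1 = L OR H = H

n6 = L; n12 = L; n13 = H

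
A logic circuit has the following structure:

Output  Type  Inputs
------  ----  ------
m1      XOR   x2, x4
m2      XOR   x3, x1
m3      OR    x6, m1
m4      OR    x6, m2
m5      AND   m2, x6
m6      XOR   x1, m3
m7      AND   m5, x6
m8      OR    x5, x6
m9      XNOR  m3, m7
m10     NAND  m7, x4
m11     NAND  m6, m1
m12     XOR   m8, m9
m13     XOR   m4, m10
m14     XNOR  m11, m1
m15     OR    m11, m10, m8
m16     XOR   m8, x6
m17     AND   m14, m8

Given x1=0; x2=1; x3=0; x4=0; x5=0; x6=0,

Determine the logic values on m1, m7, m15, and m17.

m1 = 1; m7 = 0; m15 = 1; m17 = 0

m1 = x2 XOR x4 = 1 XOR 0 = 1
m2 = x3 XOR x1 = 0 XOR 0 = 0
m3 = x6 OR m1 = 0 OR 1 = 1
m5 = m2 AND x6 = 0 AND 0 = 0
m6 = x1 XOR m3 = 0 XOR 1 = 1
m7 = m5 AND x6 = 0 AND 0 = 0
m8 = x5 OR x6 = 0 OR 0 = 0
m10 = m7 NAND x4 = 0 NAND 0 = 1
m11 = m6 NAND m1 = 1 NAND 1 = 0
m14 = m11 XNOR m1 = 0 XNOR 1 = 0
m15 = m11 OR m10 OR m8 = 0 OR 1 OR 0 = 1
m17 = m14 AND m8 = 0 AND 0 = 0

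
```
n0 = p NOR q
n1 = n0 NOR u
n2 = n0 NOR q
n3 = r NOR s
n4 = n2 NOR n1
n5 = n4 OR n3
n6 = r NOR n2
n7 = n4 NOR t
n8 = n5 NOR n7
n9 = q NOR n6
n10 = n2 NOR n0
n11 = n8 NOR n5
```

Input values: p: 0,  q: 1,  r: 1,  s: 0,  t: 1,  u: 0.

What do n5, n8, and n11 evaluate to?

n5 = 0; n8 = 1; n11 = 0

n0 = p NOR q = 0 NOR 1 = 0
n1 = n0 NOR u = 0 NOR 0 = 1
n2 = n0 NOR q = 0 NOR 1 = 0
n3 = r NOR s = 1 NOR 0 = 0
n4 = n2 NOR n1 = 0 NOR 1 = 0
n5 = n4 OR n3 = 0 OR 0 = 0
n7 = n4 NOR t = 0 NOR 1 = 0
n8 = n5 NOR n7 = 0 NOR 0 = 1
n11 = n8 NOR n5 = 1 NOR 0 = 0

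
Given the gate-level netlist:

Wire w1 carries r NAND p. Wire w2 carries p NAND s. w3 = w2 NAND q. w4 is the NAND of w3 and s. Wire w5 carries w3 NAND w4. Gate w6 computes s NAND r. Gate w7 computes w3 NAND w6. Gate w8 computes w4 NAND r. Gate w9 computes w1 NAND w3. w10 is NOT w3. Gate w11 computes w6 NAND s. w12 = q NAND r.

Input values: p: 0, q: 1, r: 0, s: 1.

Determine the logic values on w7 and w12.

w2 = p NAND s = 0 NAND 1 = 1
w3 = w2 NAND q = 1 NAND 1 = 0
w6 = s NAND r = 1 NAND 0 = 1
w7 = w3 NAND w6 = 0 NAND 1 = 1
w12 = q NAND r = 1 NAND 0 = 1

w7 = 1  w12 = 1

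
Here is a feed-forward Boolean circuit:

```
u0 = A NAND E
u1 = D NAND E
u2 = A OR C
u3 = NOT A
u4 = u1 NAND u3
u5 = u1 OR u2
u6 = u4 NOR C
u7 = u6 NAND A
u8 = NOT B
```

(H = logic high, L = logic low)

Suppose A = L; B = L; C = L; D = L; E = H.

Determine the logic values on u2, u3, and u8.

u2 = A OR C = L OR L = L
u3 = NOT A = NOT L = H
u8 = NOT B = NOT L = H

u2 = L, u3 = H, u8 = H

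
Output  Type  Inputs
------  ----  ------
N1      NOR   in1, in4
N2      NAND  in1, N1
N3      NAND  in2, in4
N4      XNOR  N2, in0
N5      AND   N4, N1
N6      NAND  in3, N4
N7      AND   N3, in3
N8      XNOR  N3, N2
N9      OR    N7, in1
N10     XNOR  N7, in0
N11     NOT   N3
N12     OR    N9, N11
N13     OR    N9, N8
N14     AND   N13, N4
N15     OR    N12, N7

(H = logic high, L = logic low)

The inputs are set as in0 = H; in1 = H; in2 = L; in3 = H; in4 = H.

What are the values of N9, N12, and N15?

N9 = H; N12 = H; N15 = H

N3 = in2 NAND in4 = L NAND H = H
N7 = N3 AND in3 = H AND H = H
N9 = N7 OR in1 = H OR H = H
N11 = NOT N3 = NOT H = L
N12 = N9 OR N11 = H OR L = H
N15 = N12 OR N7 = H OR H = H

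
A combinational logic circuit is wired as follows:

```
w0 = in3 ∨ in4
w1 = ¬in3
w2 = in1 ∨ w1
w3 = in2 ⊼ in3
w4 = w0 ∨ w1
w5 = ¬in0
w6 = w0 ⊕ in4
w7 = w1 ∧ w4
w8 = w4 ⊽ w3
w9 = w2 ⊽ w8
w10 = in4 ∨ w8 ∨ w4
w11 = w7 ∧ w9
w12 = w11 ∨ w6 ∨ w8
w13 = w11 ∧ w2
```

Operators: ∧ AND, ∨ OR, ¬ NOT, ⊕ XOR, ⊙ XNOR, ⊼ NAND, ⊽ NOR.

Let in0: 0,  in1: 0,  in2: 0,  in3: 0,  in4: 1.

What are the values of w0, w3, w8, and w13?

w0 = in3 OR in4 = 0 OR 1 = 1
w1 = NOT in3 = NOT 0 = 1
w2 = in1 OR w1 = 0 OR 1 = 1
w3 = in2 NAND in3 = 0 NAND 0 = 1
w4 = w0 OR w1 = 1 OR 1 = 1
w7 = w1 AND w4 = 1 AND 1 = 1
w8 = w4 NOR w3 = 1 NOR 1 = 0
w9 = w2 NOR w8 = 1 NOR 0 = 0
w11 = w7 AND w9 = 1 AND 0 = 0
w13 = w11 AND w2 = 0 AND 1 = 0

w0 = 1, w3 = 1, w8 = 0, w13 = 0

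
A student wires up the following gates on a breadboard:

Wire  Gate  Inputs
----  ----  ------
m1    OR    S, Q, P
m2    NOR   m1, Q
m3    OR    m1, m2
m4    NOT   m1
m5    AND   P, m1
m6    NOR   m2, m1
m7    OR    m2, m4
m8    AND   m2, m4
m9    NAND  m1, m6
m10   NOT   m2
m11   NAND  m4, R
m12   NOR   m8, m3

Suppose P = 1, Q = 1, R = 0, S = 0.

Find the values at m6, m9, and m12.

m1 = S OR Q OR P = 0 OR 1 OR 1 = 1
m2 = m1 NOR Q = 1 NOR 1 = 0
m3 = m1 OR m2 = 1 OR 0 = 1
m4 = NOT m1 = NOT 1 = 0
m6 = m2 NOR m1 = 0 NOR 1 = 0
m8 = m2 AND m4 = 0 AND 0 = 0
m9 = m1 NAND m6 = 1 NAND 0 = 1
m12 = m8 NOR m3 = 0 NOR 1 = 0

m6 = 0; m9 = 1; m12 = 0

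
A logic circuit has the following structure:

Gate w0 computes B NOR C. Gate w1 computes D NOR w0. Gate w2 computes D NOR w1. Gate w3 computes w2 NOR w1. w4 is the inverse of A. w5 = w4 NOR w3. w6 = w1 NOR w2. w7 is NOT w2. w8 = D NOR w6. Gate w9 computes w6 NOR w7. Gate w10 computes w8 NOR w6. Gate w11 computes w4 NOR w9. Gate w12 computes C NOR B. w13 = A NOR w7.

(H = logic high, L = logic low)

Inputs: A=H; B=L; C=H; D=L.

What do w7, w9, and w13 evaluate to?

w0 = B NOR C = L NOR H = L
w1 = D NOR w0 = L NOR L = H
w2 = D NOR w1 = L NOR H = L
w6 = w1 NOR w2 = H NOR L = L
w7 = NOT w2 = NOT L = H
w9 = w6 NOR w7 = L NOR H = L
w13 = A NOR w7 = H NOR H = L

w7 = H, w9 = L, w13 = L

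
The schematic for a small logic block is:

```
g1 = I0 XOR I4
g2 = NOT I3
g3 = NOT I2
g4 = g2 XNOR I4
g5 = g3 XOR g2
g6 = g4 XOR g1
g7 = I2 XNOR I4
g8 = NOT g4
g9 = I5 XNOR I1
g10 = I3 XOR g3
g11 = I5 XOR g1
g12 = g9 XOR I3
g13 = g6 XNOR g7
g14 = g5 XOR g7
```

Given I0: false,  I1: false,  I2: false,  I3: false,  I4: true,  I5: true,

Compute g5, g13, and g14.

g5 = false, g13 = true, g14 = false

g1 = I0 XOR I4 = false XOR true = true
g2 = NOT I3 = NOT false = true
g3 = NOT I2 = NOT false = true
g4 = g2 XNOR I4 = true XNOR true = true
g5 = g3 XOR g2 = true XOR true = false
g6 = g4 XOR g1 = true XOR true = false
g7 = I2 XNOR I4 = false XNOR true = false
g13 = g6 XNOR g7 = false XNOR false = true
g14 = g5 XOR g7 = false XOR false = false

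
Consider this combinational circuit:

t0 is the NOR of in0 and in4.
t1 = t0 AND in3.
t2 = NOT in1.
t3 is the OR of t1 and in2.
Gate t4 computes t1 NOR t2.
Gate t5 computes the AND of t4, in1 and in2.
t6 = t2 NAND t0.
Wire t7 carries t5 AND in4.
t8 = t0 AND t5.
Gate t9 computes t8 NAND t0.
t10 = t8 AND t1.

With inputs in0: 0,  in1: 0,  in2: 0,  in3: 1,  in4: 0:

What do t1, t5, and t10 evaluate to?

t1 = 1, t5 = 0, t10 = 0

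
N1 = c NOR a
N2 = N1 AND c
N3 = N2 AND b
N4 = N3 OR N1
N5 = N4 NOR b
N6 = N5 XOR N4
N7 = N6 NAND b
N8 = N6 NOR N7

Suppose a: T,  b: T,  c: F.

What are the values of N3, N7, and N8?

N1 = c NOR a = F NOR T = F
N2 = N1 AND c = F AND F = F
N3 = N2 AND b = F AND T = F
N4 = N3 OR N1 = F OR F = F
N5 = N4 NOR b = F NOR T = F
N6 = N5 XOR N4 = F XOR F = F
N7 = N6 NAND b = F NAND T = T
N8 = N6 NOR N7 = F NOR T = F

N3 = F, N7 = T, N8 = F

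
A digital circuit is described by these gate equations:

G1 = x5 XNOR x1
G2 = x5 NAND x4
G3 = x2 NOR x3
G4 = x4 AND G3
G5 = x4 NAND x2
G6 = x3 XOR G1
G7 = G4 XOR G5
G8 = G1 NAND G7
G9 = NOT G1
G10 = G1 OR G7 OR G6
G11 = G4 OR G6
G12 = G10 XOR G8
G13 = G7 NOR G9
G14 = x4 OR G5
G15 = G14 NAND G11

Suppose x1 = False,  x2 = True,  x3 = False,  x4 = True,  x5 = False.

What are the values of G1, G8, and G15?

G1 = True; G8 = True; G15 = False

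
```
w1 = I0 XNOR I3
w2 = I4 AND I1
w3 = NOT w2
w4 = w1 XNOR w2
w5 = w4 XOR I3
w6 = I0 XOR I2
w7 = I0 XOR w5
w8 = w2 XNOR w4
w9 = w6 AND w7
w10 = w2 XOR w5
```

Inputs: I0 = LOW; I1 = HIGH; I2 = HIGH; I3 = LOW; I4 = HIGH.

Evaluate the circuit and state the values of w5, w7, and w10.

w1 = I0 XNOR I3 = LOW XNOR LOW = HIGH
w2 = I4 AND I1 = HIGH AND HIGH = HIGH
w4 = w1 XNOR w2 = HIGH XNOR HIGH = HIGH
w5 = w4 XOR I3 = HIGH XOR LOW = HIGH
w7 = I0 XOR w5 = LOW XOR HIGH = HIGH
w10 = w2 XOR w5 = HIGH XOR HIGH = LOW

w5 = HIGH  w7 = HIGH  w10 = LOW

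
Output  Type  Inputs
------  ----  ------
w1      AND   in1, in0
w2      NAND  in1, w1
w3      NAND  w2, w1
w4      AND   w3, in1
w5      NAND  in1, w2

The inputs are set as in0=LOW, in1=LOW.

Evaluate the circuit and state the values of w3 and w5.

w3 = HIGH, w5 = HIGH

w1 = in1 AND in0 = LOW AND LOW = LOW
w2 = in1 NAND w1 = LOW NAND LOW = HIGH
w3 = w2 NAND w1 = HIGH NAND LOW = HIGH
w5 = in1 NAND w2 = LOW NAND HIGH = HIGH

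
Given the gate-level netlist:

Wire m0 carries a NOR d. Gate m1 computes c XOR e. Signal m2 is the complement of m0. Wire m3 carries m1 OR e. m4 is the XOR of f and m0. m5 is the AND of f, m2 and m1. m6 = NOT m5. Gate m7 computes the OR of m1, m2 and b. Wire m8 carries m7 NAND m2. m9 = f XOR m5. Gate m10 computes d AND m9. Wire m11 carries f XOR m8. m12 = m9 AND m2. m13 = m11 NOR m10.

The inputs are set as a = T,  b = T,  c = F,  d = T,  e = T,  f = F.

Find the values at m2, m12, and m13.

m0 = a NOR d = T NOR T = F
m1 = c XOR e = F XOR T = T
m2 = NOT m0 = NOT F = T
m5 = f AND m2 AND m1 = F AND T AND T = F
m7 = m1 OR m2 OR b = T OR T OR T = T
m8 = m7 NAND m2 = T NAND T = F
m9 = f XOR m5 = F XOR F = F
m10 = d AND m9 = T AND F = F
m11 = f XOR m8 = F XOR F = F
m12 = m9 AND m2 = F AND T = F
m13 = m11 NOR m10 = F NOR F = T

m2 = T, m12 = F, m13 = T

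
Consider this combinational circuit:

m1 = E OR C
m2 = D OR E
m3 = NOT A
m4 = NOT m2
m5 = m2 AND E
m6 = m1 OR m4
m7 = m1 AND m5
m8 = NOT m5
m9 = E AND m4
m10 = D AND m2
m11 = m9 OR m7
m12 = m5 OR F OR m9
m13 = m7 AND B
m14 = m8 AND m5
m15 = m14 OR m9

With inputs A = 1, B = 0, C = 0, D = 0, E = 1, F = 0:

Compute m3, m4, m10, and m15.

m2 = D OR E = 0 OR 1 = 1
m3 = NOT A = NOT 1 = 0
m4 = NOT m2 = NOT 1 = 0
m5 = m2 AND E = 1 AND 1 = 1
m8 = NOT m5 = NOT 1 = 0
m9 = E AND m4 = 1 AND 0 = 0
m10 = D AND m2 = 0 AND 1 = 0
m14 = m8 AND m5 = 0 AND 1 = 0
m15 = m14 OR m9 = 0 OR 0 = 0

m3 = 0, m4 = 0, m10 = 0, m15 = 0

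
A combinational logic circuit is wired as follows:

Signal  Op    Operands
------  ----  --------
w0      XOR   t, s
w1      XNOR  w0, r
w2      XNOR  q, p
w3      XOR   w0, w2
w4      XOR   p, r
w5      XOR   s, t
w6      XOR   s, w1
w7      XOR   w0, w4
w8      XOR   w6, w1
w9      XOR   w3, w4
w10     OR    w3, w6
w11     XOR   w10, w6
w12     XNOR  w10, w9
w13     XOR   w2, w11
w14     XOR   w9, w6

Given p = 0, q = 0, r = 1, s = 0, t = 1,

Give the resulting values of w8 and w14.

w8 = 0; w14 = 0

w0 = t XOR s = 1 XOR 0 = 1
w1 = w0 XNOR r = 1 XNOR 1 = 1
w2 = q XNOR p = 0 XNOR 0 = 1
w3 = w0 XOR w2 = 1 XOR 1 = 0
w4 = p XOR r = 0 XOR 1 = 1
w6 = s XOR w1 = 0 XOR 1 = 1
w8 = w6 XOR w1 = 1 XOR 1 = 0
w9 = w3 XOR w4 = 0 XOR 1 = 1
w14 = w9 XOR w6 = 1 XOR 1 = 0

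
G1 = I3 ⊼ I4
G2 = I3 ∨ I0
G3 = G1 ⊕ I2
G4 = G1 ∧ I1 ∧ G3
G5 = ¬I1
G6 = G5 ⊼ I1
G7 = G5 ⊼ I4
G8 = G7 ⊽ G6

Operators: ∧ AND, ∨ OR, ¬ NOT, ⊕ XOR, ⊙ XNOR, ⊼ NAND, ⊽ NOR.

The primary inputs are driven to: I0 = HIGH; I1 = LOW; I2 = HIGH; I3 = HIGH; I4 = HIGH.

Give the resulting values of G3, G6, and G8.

G3 = HIGH  G6 = HIGH  G8 = LOW

G1 = I3 NAND I4 = HIGH NAND HIGH = LOW
G3 = G1 XOR I2 = LOW XOR HIGH = HIGH
G5 = NOT I1 = NOT LOW = HIGH
G6 = G5 NAND I1 = HIGH NAND LOW = HIGH
G7 = G5 NAND I4 = HIGH NAND HIGH = LOW
G8 = G7 NOR G6 = LOW NOR HIGH = LOW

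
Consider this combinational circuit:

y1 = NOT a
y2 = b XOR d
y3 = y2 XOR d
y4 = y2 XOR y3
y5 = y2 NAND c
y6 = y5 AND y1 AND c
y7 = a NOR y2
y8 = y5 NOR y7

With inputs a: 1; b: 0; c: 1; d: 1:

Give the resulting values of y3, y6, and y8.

y1 = NOT a = NOT 1 = 0
y2 = b XOR d = 0 XOR 1 = 1
y3 = y2 XOR d = 1 XOR 1 = 0
y5 = y2 NAND c = 1 NAND 1 = 0
y6 = y5 AND y1 AND c = 0 AND 0 AND 1 = 0
y7 = a NOR y2 = 1 NOR 1 = 0
y8 = y5 NOR y7 = 0 NOR 0 = 1

y3 = 0  y6 = 0  y8 = 1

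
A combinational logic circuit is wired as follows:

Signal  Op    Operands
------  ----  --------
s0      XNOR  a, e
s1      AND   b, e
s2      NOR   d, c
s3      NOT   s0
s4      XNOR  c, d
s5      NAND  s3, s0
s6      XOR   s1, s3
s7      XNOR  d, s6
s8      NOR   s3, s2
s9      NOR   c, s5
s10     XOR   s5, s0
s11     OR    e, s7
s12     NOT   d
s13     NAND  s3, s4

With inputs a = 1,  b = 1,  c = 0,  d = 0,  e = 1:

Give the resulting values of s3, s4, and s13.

s0 = a XNOR e = 1 XNOR 1 = 1
s3 = NOT s0 = NOT 1 = 0
s4 = c XNOR d = 0 XNOR 0 = 1
s13 = s3 NAND s4 = 0 NAND 1 = 1

s3 = 0; s4 = 1; s13 = 1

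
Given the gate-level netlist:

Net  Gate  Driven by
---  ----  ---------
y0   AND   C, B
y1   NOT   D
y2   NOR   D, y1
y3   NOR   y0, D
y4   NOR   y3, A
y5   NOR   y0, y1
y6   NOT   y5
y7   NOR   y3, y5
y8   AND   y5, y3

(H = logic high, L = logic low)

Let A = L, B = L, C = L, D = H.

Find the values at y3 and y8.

y3 = L, y8 = L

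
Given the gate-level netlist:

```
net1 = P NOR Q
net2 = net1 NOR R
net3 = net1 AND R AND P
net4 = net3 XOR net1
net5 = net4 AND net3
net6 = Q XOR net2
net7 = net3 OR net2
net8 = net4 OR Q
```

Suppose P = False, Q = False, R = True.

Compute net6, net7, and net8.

net1 = P NOR Q = False NOR False = True
net2 = net1 NOR R = True NOR True = False
net3 = net1 AND R AND P = True AND True AND False = False
net4 = net3 XOR net1 = False XOR True = True
net6 = Q XOR net2 = False XOR False = False
net7 = net3 OR net2 = False OR False = False
net8 = net4 OR Q = True OR False = True

net6 = False; net7 = False; net8 = True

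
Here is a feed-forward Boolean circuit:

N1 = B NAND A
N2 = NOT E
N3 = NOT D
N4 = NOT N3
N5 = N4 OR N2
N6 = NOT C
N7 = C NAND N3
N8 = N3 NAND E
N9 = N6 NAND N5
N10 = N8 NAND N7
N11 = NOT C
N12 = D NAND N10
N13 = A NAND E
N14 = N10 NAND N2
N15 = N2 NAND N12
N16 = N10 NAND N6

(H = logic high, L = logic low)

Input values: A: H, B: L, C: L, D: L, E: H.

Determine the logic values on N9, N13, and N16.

N2 = NOT E = NOT H = L
N3 = NOT D = NOT L = H
N4 = NOT N3 = NOT H = L
N5 = N4 OR N2 = L OR L = L
N6 = NOT C = NOT L = H
N7 = C NAND N3 = L NAND H = H
N8 = N3 NAND E = H NAND H = L
N9 = N6 NAND N5 = H NAND L = H
N10 = N8 NAND N7 = L NAND H = H
N13 = A NAND E = H NAND H = L
N16 = N10 NAND N6 = H NAND H = L

N9 = H  N13 = L  N16 = L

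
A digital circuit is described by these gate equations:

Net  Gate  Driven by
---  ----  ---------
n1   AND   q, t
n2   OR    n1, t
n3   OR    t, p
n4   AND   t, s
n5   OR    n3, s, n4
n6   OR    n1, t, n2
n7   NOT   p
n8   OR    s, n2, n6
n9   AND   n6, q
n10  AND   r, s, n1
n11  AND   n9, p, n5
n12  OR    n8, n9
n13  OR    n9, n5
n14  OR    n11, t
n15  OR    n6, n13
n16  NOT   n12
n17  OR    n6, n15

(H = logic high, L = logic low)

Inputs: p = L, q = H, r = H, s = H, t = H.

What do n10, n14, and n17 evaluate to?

n10 = H; n14 = H; n17 = H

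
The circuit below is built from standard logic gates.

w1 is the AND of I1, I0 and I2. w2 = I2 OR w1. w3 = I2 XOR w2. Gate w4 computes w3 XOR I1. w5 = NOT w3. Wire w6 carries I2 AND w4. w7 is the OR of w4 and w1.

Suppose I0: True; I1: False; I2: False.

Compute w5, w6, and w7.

w5 = True  w6 = False  w7 = False

w1 = I1 AND I0 AND I2 = False AND True AND False = False
w2 = I2 OR w1 = False OR False = False
w3 = I2 XOR w2 = False XOR False = False
w4 = w3 XOR I1 = False XOR False = False
w5 = NOT w3 = NOT False = True
w6 = I2 AND w4 = False AND False = False
w7 = w4 OR w1 = False OR False = False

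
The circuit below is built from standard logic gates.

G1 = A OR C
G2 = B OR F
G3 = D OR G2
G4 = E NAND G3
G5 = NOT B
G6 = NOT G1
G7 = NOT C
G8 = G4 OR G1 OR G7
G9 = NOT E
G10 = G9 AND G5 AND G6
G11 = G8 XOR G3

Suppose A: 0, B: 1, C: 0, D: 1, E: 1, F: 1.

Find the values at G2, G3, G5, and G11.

G2 = 1  G3 = 1  G5 = 0  G11 = 0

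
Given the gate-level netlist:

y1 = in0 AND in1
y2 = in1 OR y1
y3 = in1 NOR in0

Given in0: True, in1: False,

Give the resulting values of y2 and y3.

y1 = in0 AND in1 = True AND False = False
y2 = in1 OR y1 = False OR False = False
y3 = in1 NOR in0 = False NOR True = False

y2 = False, y3 = False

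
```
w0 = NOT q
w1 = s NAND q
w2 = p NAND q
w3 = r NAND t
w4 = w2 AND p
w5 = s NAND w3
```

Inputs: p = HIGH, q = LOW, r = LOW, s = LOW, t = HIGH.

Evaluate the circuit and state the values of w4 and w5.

w2 = p NAND q = HIGH NAND LOW = HIGH
w3 = r NAND t = LOW NAND HIGH = HIGH
w4 = w2 AND p = HIGH AND HIGH = HIGH
w5 = s NAND w3 = LOW NAND HIGH = HIGH

w4 = HIGH; w5 = HIGH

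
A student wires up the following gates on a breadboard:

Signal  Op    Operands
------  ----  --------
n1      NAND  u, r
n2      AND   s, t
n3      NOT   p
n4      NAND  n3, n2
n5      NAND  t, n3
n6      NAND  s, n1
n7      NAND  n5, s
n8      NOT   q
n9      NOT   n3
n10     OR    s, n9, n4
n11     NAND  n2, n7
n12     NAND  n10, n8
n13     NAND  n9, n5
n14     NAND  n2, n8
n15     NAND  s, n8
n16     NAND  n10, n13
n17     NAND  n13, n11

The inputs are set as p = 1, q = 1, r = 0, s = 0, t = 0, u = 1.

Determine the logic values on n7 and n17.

n2 = s AND t = 0 AND 0 = 0
n3 = NOT p = NOT 1 = 0
n5 = t NAND n3 = 0 NAND 0 = 1
n7 = n5 NAND s = 1 NAND 0 = 1
n9 = NOT n3 = NOT 0 = 1
n11 = n2 NAND n7 = 0 NAND 1 = 1
n13 = n9 NAND n5 = 1 NAND 1 = 0
n17 = n13 NAND n11 = 0 NAND 1 = 1

n7 = 1, n17 = 1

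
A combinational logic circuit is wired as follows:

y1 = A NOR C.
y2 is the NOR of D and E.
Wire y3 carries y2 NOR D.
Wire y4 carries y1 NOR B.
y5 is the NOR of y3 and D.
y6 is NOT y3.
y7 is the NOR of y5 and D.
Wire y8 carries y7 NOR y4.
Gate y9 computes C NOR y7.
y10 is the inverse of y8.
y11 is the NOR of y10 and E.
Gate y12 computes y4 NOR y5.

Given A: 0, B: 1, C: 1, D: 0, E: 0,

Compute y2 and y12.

y2 = 1  y12 = 0

y1 = A NOR C = 0 NOR 1 = 0
y2 = D NOR E = 0 NOR 0 = 1
y3 = y2 NOR D = 1 NOR 0 = 0
y4 = y1 NOR B = 0 NOR 1 = 0
y5 = y3 NOR D = 0 NOR 0 = 1
y12 = y4 NOR y5 = 0 NOR 1 = 0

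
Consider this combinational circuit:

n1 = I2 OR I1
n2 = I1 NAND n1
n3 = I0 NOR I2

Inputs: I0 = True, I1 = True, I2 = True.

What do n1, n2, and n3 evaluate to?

n1 = True  n2 = False  n3 = False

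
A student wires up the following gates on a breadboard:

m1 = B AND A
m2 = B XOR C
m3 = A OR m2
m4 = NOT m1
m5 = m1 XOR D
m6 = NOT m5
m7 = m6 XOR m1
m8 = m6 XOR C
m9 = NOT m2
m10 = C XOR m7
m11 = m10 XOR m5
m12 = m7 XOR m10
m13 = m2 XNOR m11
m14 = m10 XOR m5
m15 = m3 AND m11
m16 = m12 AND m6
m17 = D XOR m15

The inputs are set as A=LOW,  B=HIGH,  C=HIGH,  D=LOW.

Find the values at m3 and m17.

m3 = LOW  m17 = LOW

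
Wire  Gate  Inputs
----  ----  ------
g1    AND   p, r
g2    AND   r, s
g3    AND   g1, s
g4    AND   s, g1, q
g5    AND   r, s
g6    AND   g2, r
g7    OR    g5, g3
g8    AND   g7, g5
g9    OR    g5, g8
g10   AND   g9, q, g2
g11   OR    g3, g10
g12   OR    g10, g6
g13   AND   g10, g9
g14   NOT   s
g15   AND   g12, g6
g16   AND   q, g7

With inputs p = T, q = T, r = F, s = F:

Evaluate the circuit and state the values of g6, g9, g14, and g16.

g6 = F; g9 = F; g14 = T; g16 = F

g1 = p AND r = T AND F = F
g2 = r AND s = F AND F = F
g3 = g1 AND s = F AND F = F
g5 = r AND s = F AND F = F
g6 = g2 AND r = F AND F = F
g7 = g5 OR g3 = F OR F = F
g8 = g7 AND g5 = F AND F = F
g9 = g5 OR g8 = F OR F = F
g14 = NOT s = NOT F = T
g16 = q AND g7 = T AND F = F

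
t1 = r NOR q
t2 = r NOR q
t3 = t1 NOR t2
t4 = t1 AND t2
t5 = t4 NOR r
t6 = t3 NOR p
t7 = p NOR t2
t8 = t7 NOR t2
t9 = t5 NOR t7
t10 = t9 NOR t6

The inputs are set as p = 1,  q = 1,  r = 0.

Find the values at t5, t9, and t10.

t1 = r NOR q = 0 NOR 1 = 0
t2 = r NOR q = 0 NOR 1 = 0
t3 = t1 NOR t2 = 0 NOR 0 = 1
t4 = t1 AND t2 = 0 AND 0 = 0
t5 = t4 NOR r = 0 NOR 0 = 1
t6 = t3 NOR p = 1 NOR 1 = 0
t7 = p NOR t2 = 1 NOR 0 = 0
t9 = t5 NOR t7 = 1 NOR 0 = 0
t10 = t9 NOR t6 = 0 NOR 0 = 1

t5 = 1, t9 = 0, t10 = 1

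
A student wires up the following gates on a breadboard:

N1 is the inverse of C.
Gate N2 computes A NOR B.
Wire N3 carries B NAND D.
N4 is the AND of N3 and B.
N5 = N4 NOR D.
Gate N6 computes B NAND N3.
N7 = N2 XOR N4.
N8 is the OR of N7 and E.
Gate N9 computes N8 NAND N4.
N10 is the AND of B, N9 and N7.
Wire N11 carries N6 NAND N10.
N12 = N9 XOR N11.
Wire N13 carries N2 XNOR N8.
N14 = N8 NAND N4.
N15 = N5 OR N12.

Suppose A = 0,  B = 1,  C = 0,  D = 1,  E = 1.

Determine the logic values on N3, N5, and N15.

N2 = A NOR B = 0 NOR 1 = 0
N3 = B NAND D = 1 NAND 1 = 0
N4 = N3 AND B = 0 AND 1 = 0
N5 = N4 NOR D = 0 NOR 1 = 0
N6 = B NAND N3 = 1 NAND 0 = 1
N7 = N2 XOR N4 = 0 XOR 0 = 0
N8 = N7 OR E = 0 OR 1 = 1
N9 = N8 NAND N4 = 1 NAND 0 = 1
N10 = B AND N9 AND N7 = 1 AND 1 AND 0 = 0
N11 = N6 NAND N10 = 1 NAND 0 = 1
N12 = N9 XOR N11 = 1 XOR 1 = 0
N15 = N5 OR N12 = 0 OR 0 = 0

N3 = 0; N5 = 0; N15 = 0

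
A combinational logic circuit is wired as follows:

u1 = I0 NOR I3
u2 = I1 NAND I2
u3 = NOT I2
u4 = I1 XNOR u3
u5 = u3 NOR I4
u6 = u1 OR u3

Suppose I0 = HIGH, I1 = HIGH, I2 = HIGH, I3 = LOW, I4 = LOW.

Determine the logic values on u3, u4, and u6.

u3 = LOW, u4 = LOW, u6 = LOW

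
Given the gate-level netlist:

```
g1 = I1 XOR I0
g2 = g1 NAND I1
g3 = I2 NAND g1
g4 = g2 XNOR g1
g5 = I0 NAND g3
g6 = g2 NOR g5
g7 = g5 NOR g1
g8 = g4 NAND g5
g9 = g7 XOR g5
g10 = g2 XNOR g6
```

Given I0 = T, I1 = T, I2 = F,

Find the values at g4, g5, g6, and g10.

g1 = I1 XOR I0 = T XOR T = F
g2 = g1 NAND I1 = F NAND T = T
g3 = I2 NAND g1 = F NAND F = T
g4 = g2 XNOR g1 = T XNOR F = F
g5 = I0 NAND g3 = T NAND T = F
g6 = g2 NOR g5 = T NOR F = F
g10 = g2 XNOR g6 = T XNOR F = F

g4 = F  g5 = F  g6 = F  g10 = F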